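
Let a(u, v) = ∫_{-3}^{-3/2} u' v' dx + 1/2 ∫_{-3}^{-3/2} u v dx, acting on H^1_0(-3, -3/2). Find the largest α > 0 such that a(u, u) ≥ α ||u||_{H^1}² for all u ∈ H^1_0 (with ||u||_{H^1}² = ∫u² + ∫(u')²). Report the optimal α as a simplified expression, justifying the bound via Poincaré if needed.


α = (9 + 8*π^2)/(2*(9 + 4*π^2))

Coercivity of a(·,·) on H^1_0(-3, -3/2) means a(u, u) ≥ α ||u||_{H^1}² for every u ∈ H^1_0.
The interval has length L = 3/2, and Poincaré/coercivity depend only on L. Here a(u, u) = ∫(u')² + (1/2)·∫u².
Here 0 < c = 1/2 < 1. The condition a(u,u) ≥ α||u||_{H^1}² reads (1−α)∫(u')² ≥ (α−c)∫u². Any admissible α is ≤ 1 (rapidly oscillating u have ∫u²/∫(u')² → 0), and α = 1 would force 0 ≥ (1−c)∫u², impossible since c < 1; so 1−α > 0. By the sharp Poincaré inequality on H^1_0 of an interval of length L, ∫(u')² ≥ (π/L)²∫u² with equality for the first sine mode sin(π(x−x₀)/L) (x₀ the left endpoint), so the inequality holds for all u iff (1−α)(π/L)² ≥ α − c, i.e. α ≤ ((π/L)² + c)/((π/L)² + 1) = (1 + c(L/π)²)/(1 + (L/π)²). With (π/L)² = 4*π^2/9 and c = 1/2, the largest admissible constant is α = ((π/L)² + c)/((π/L)² + 1).
Simplifying, α = (9 + 8*π^2)/(2*(9 + 4*π^2)).


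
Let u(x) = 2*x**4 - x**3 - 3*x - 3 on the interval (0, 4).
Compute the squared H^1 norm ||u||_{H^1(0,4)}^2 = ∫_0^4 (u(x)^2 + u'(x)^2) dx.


||u||_{H^1}^2 = 60995336/315

The H^1 norm (squared) on an interval (0, L) is
  ||u||_{H^1}^2 = ∫_0^L u(x)^2 dx + ∫_0^L u'(x)^2 dx.
Compute u'(x) = 8*x**3 - 3*x**2 - 3.
Then u(x)^2 = 4*x**8 - 4*x**7 + x**6 - 12*x**5 - 6*x**4 + 6*x**3 + 9*x**2 + 18*x + 9 and u'(x)^2 = 64*x**6 - 48*x**5 + 9*x**4 - 48*x**3 + 18*x**2 + 9.
Integrate each monomial from 0 to 4 using ∫_0^4 c·x^n dx = c·4^(n+1)/(n+1):
  ∫_0^4 u(x)^2 dx = ∫_0^4 (4*x^8 - 4*x^7 + x^6 - 12*x^5 - 6*x^4 + 6*x^3 + 9*x^2 + 18*x + 9) dx. Term by term:
    ∫_0^4 4*x^8 dx = 1048576/9;  ∫_0^4 -4*x^7 dx = -32768;  ∫_0^4 x^6 dx = 16384/7;
    ∫_0^4 -12*x^5 dx = -8192;  ∫_0^4 -6*x^4 dx = -6144/5;  ∫_0^4 6*x^3 dx = 384;
    ∫_0^4 9*x^2 dx = 192;  ∫_0^4 18*x dx = 144;  ∫_0^4 9 dx = 36.
  Sum: 1048576/9 − 32768 + 16384/7 − 8192 − 6144/5 + 384 + 192 + 144 + 36 = 24386108/315.
  ∫_0^4 u'(x)^2 dx = ∫_0^4 (64*x^6 - 48*x^5 + 9*x^4 - 48*x^3 + 18*x^2 + 9) dx. Term by term:
    ∫_0^4 64*x^6 dx = 1048576/7;  ∫_0^4 -48*x^5 dx = -32768;  ∫_0^4 9*x^4 dx = 9216/5;
    ∫_0^4 -48*x^3 dx = -3072;  ∫_0^4 18*x^2 dx = 384;  ∫_0^4 9 dx = 36.
  Sum: 1048576/7 − 32768 + 9216/5 − 3072 + 384 + 36 = 4067692/35.
Adding: ||u||_{H^1}^2 = 24386108/315 + 4067692/35 = 60995336/315.


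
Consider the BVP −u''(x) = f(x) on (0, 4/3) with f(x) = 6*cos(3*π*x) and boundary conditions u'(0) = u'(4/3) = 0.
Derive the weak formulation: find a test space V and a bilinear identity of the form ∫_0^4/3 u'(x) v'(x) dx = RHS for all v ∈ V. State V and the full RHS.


V = H^1(0, 4/3) (no boundary constraint on v; u is determined up to an additive constant); weak form: ∫_0^4/3 u'v' dx = ∫_0^4/3 (6*cos(3*π*x)) v dx for all v ∈ V.

Multiply both sides by a test function v and integrate from 0 to 4/3:
  ∫_0^4/3 −u''(x) v(x) dx = ∫_0^4/3 f(x) v(x) dx.
Integrate the LHS by parts once:
  ∫_0^4/3 −u'' v dx = −[u'(x) v(x)]_0^4/3 + ∫_0^4/3 u'(x) v'(x) dx.
Thus ∫_0^4/3 u'(x) v'(x) dx = ∫_0^4/3 f(x) v(x) dx + [u'(x) v(x)]_0^4/3.
Choose V so that boundary terms are either known or forced to vanish.
u has homogeneous Neumann: u'(0) = u'(4/3) = 0. So [u' v]_0^4/3 = 0·v(4/3) − 0·v(0) = 0 for any v; take V = H^1(0, 4/3).
Weak formulation: find u (satisfying any essential BC) such that ∫_0^4/3 u'(x) v'(x) dx = ∫_0^4/3 f v dx for all v ∈ V (homogeneous Neumann, so boundary terms vanish).
Substituting f(x) = 6*cos(3*π*x), the right-hand side is ∫_0^4/3 (6*cos(3*π*x)) v dx.
Compatibility check (pure Neumann): taking v ≡ 1 ∈ V gives 0 = ∫_0^4/3 f dx + (0) − (0), i.e. ∫_0^4/3 f dx must equal u'(0) − u'(4/3) = 0. Indeed ∫_0^4/3 (6*cos(3*π*x)) dx = 0, so the data are compatible. The solution is then unique only up to an additive constant (fix it e.g. by requiring ∫_0^4/3 u dx = 0).


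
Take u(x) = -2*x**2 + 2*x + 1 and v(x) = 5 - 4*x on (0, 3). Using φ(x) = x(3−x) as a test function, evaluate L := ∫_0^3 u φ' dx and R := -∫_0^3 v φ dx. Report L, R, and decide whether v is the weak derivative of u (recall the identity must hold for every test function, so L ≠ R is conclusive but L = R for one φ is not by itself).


LHS = 18, RHS = 9/2. No, v is not the weak derivative of u.

u(x) = -2*x**2 + 2*x + 1, classical derivative u'(x) = 2 - 4*x.
φ(x) = x(3−x), so φ'(x) = 3 - 2*x.
Note φ(0) = φ(3) = 0, so the boundary term u·φ vanishes.
LHS = ∫_0^3 u(x) φ'(x) dx = ∫_0^3 (4*x^3 - 10*x^2 + 4*x + 3) dx. Term by term:
  ∫_0^3 4*x^3 dx = 81;  ∫_0^3 -10*x^2 dx = -90;  ∫_0^3 4*x dx = 18;
  ∫_0^3 3 dx = 9.
Sum: 81 − 90 + 18 + 9 = 18.
So LHS = 18.
∫_0^3 v(x) φ(x) dx = ∫_0^3 (4*x^3 - 17*x^2 + 15*x) dx. Term by term:
  ∫_0^3 4*x^3 dx = 81;  ∫_0^3 -17*x^2 dx = -153;  ∫_0^3 15*x dx = 135/2.
Sum: 81 − 153 + 135/2 = -9/2.
So RHS = -∫_0^3 v(x) φ(x) dx = 9/2.
LHS − RHS = 27/2 ≠ 0, so the identity fails.
(For a valid weak derivative the identity must hold for EVERY test function, in particular this one. The failure shows v is NOT the weak derivative of u.)
Correct weak derivative would be u'(x) = 2 - 4*x.


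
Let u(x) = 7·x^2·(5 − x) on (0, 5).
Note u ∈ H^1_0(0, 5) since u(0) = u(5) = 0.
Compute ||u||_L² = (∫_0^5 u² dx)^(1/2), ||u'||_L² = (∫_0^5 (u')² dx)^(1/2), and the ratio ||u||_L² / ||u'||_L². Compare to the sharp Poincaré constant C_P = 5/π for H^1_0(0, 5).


||u||_L² / ||u'||_L² = 5*sqrt(14)/14 < C_P = 5/π.

u(x) = 7·x^2·(5 − x), so u'(x) = 7*x*(10 - 3*x).
u(x) = 7·x^2·(5 − x) vanishes at x = 0 and x = 5, so u ∈ H^1_0(0, 5). Differentiate via the product rule and integrate the resulting polynomials term by term.
  ∫_0^5 u² dx = ∫_0^5 (49*x^6 - 490*x^5 + 1225*x^4) dx. Term by term:
    ∫_0^5 49*x^6 dx = 546875;  ∫_0^5 -490*x^5 dx = -3828125/3;  ∫_0^5 1225*x^4 dx = 765625.
  Sum: 546875 − 3828125/3 + 765625 = 109375/3.
  ∫_0^5 (u')² dx = ∫_0^5 (441*x^4 - 2940*x^3 + 4900*x^2) dx. Term by term:
    ∫_0^5 441*x^4 dx = 275625;  ∫_0^5 -2940*x^3 dx = -459375;  ∫_0^5 4900*x^2 dx = 612500/3.
  Sum: 275625 − 459375 + 612500/3 = 61250/3.
∫_0^5 u² dx = 109375/3, so ||u||_L² = 125*sqrt(21)/3.
∫_0^5 (u')² dx = 61250/3, so ||u'||_L² = 175*sqrt(6)/3.
Ratio ||u||_L² / ||u'||_L² = 5*sqrt(14)/14.
Sharp Poincaré constant on H^1_0(0, 5) is C_P = L/π = 5/π, achieved by sin(π/5·x).
A polynomial bump cannot attain the sharp Poincaré constant (only the first sine eigenfunction does), so the ratio is strictly less than C_P, consistent with ||u||_L² ≤ C_P ||u'||_L².


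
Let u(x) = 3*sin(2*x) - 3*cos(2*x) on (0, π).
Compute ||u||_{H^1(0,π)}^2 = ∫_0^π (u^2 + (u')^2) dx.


||u||_{H^1(0,π)}^2 = 45*π

u'(x) = 6*sin(2*x) + 6*cos(2*x).
Expand u² and (u')² and integrate term by term on (0, π), using: for integers n ≥ 1, ∫_0^π sin²(nx) dx = ∫_0^π cos²(nx) dx = π/2; for n ≠ n', ∫_0^π sin(nx)sin(n'x) dx = ∫_0^π cos(nx)cos(n'x) dx = 0; and by product-to-sum, ∫_0^π sin(nx)cos(n'x) dx = ½∫_0^π [sin((n+n')x) + sin((n−n')x)] dx, which is 0 when n+n' is even and 2n/(n²−n'²) when n+n' is odd (it need not vanish on (0, π)).
  u² squared terms: (-3)²·∫cos(2x)² dx = 9·π/2 = 9*π/2;  (3)²·∫sin(2x)² dx = 9·π/2 = 9*π/2.
  u² cross terms: 2·(-3)·(3)·∫cos(2x)·sin(2x) dx = -18·(0) = 0.
  So ∫_0^π u² dx = 9*π/2 + 9*π/2 + 0 = 9*π.
  (u')² squared terms: (6)²·∫cos(2x)² dx = 36·π/2 = 18*π;  (6)²·∫sin(2x)² dx = 36·π/2 = 18*π.
  (u')² cross terms: 2·(6)·(6)·∫cos(2x)·sin(2x) dx = 72·(0) = 0.
  So ∫_0^π (u')² dx = 18*π + 18*π + 0 = 36*π.
||u||_{H^1}^2 = (9*π) + (36*π) = 45*π.


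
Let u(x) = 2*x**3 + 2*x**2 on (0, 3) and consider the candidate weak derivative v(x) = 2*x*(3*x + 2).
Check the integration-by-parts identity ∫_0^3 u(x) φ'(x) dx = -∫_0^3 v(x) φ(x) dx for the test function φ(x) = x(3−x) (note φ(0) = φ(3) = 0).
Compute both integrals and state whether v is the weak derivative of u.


LHS = -999/10, RHS = -999/10. Yes, v = u' weakly.

u(x) = 2*x**3 + 2*x**2, classical derivative u'(x) = 6*x**2 + 4*x.
φ(x) = x(3−x), so φ'(x) = 3 - 2*x.
Note φ(0) = φ(3) = 0, so the boundary term u·φ vanishes.
LHS = ∫_0^3 u(x) φ'(x) dx = ∫_0^3 (-4*x^4 + 2*x^3 + 6*x^2) dx. Term by term:
  ∫_0^3 -4*x^4 dx = -972/5;  ∫_0^3 2*x^3 dx = 81/2;  ∫_0^3 6*x^2 dx = 54.
Sum: -972/5 + 81/2 + 54 = -999/10.
So LHS = -999/10.
∫_0^3 v(x) φ(x) dx = ∫_0^3 (-6*x^4 + 14*x^3 + 12*x^2) dx. Term by term:
  ∫_0^3 -6*x^4 dx = -1458/5;  ∫_0^3 14*x^3 dx = 567/2;  ∫_0^3 12*x^2 dx = 108.
Sum: -1458/5 + 567/2 + 108 = 999/10.
So RHS = -∫_0^3 v(x) φ(x) dx = -999/10.
LHS = RHS, so the identity holds for this test φ.
Moreover u is smooth here and v(x) = u'(x) = 6*x**2 + 4*x pointwise, so the identity holds for every test function. Hence v is the weak derivative of u.


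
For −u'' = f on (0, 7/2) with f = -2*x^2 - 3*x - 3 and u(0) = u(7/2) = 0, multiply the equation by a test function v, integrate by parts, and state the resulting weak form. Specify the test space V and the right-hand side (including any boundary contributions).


V = H^1_0(0, 7/2) (so v(0) = v(7/2) = 0); weak form: ∫_0^7/2 u'v' dx = ∫_0^7/2 (-2*x^2 - 3*x - 3) v dx for all v ∈ V.

Multiply both sides by a test function v and integrate from 0 to 7/2:
  ∫_0^7/2 −u''(x) v(x) dx = ∫_0^7/2 f(x) v(x) dx.
Integrate the LHS by parts once:
  ∫_0^7/2 −u'' v dx = −[u'(x) v(x)]_0^7/2 + ∫_0^7/2 u'(x) v'(x) dx.
Thus ∫_0^7/2 u'(x) v'(x) dx = ∫_0^7/2 f(x) v(x) dx + [u'(x) v(x)]_0^7/2.
Choose V so that boundary terms are either known or forced to vanish.
u is Dirichlet: u(0) = u(7/2) = 0. Let V = H^1_0(0, 7/2); then v(0) = v(7/2) = 0, and [u' v]_0^7/2 = 0.
Weak formulation: find u (satisfying any essential BC) such that ∫_0^7/2 u'(x) v'(x) dx = ∫_0^7/2 f v dx for all v ∈ V.
Substituting f(x) = -2*x^2 - 3*x - 3, the right-hand side is ∫_0^7/2 (-2*x^2 - 3*x - 3) v dx.


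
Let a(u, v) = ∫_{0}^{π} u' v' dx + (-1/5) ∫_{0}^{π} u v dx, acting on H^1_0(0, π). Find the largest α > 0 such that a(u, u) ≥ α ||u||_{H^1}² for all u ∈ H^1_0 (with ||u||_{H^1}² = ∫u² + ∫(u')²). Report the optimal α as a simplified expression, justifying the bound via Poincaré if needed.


α = 2/5

Coercivity of a(·,·) on H^1_0(0, π) means a(u, u) ≥ α ||u||_{H^1}² for every u ∈ H^1_0.
The interval has length L = π, and Poincaré/coercivity depend only on L. Here a(u, u) = ∫(u')² + (-1/5)·∫u².
Here c = -1/5 < 0 with |c| < (π/L)² = 1, so coercivity still holds. The condition a(u,u) ≥ α||u||_{H^1}² reads (1−α)∫(u')² ≥ (α−c)∫u². Any admissible α is ≤ 1 (rapidly oscillating u have ∫u²/∫(u')² → 0), and α = 1 would force 0 ≥ (1−c)∫u², impossible since c < 1; so 1−α > 0. By the sharp Poincaré inequality on H^1_0 of an interval of length L, ∫(u')² ≥ (π/L)²∫u² with equality for the first sine mode sin(π(x−x₀)/L) (x₀ the left endpoint), so the inequality holds for all u iff (1−α)(π/L)² ≥ α − c, i.e. α ≤ ((π/L)² + c)/((π/L)² + 1) = (1 + c(L/π)²)/(1 + (L/π)²). (Direct route, valid since c ≤ 0: Poincaré gives c∫u² ≥ c(L/π)²∫(u')², so a(u,u) ≥ (1 + c(L/π)²)∫(u')², while ||u||_{H^1}² ≤ (1 + (L/π)²)∫(u')²; dividing yields the same α.) With (π/L)² = 1 and c = -1/5, the largest admissible constant is α = ((π/L)² + c)/((π/L)² + 1).
Simplifying, α = 2/5.


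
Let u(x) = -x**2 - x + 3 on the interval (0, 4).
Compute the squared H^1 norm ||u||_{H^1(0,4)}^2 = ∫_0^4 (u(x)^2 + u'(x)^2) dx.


||u||_{H^1}^2 = 5032/15

The H^1 norm (squared) on an interval (0, L) is
  ||u||_{H^1}^2 = ∫_0^L u(x)^2 dx + ∫_0^L u'(x)^2 dx.
Compute u'(x) = -2*x - 1.
Then u(x)^2 = x**4 + 2*x**3 - 5*x**2 - 6*x + 9 and u'(x)^2 = 4*x**2 + 4*x + 1.
Integrate each monomial from 0 to 4 using ∫_0^4 c·x^n dx = c·4^(n+1)/(n+1):
  ∫_0^4 u(x)^2 dx = ∫_0^4 (x^4 + 2*x^3 - 5*x^2 - 6*x + 9) dx. Term by term:
    ∫_0^4 x^4 dx = 1024/5;  ∫_0^4 2*x^3 dx = 128;  ∫_0^4 -5*x^2 dx = -320/3;
    ∫_0^4 -6*x dx = -48;  ∫_0^4 9 dx = 36.
  Sum: 1024/5 + 128 − 320/3 − 48 + 36 = 3212/15.
  ∫_0^4 u'(x)^2 dx = ∫_0^4 (4*x^2 + 4*x + 1) dx. Term by term:
    ∫_0^4 4*x^2 dx = 256/3;  ∫_0^4 4*x dx = 32;  ∫_0^4 1 dx = 4.
  Sum: 256/3 + 32 + 4 = 364/3.
Adding: ||u||_{H^1}^2 = 3212/15 + 364/3 = 5032/15.


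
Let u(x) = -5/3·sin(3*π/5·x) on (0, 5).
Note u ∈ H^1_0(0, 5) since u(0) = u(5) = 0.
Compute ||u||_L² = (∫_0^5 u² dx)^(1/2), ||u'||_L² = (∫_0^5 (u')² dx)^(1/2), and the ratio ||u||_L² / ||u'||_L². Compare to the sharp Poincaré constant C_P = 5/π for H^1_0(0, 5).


||u||_L² / ||u'||_L² = 5/(3*π) < C_P = 5/π.

u(x) = -5/3·sin(3*π/5·x), so u'(x) = -π*cos(3*π*x/5).
Writing u(x) = A·sin(kπx/L) with A = -5/3 and k = 3, use ∫_0^L sin²(kπx/L) dx = L/2 and ∫_0^L cos²(kπx/L) dx = L/2.
u² = 25/9·sin²(3*π/5·x) and (u')² = π^2·cos²(3*π/5·x), and each of sin², cos² integrates to L/2 = 5/2 over (0, 5).
∫_0^5 u² dx = 125/18, so ||u||_L² = 5*sqrt(10)/6.
∫_0^5 (u')² dx = 5*π^2/2, so ||u'||_L² = sqrt(10)*π/2.
Ratio ||u||_L² / ||u'||_L² = 5/(3*π).
Sharp Poincaré constant on H^1_0(0, 5) is C_P = L/π = 5/π, achieved by sin(π/5·x).
This is the k = 3 harmonic; the ratio L/(kπ) is strictly less than C_P = L/π, consistent with the sharp inequality ||u||_L² ≤ C_P ||u'||_L².


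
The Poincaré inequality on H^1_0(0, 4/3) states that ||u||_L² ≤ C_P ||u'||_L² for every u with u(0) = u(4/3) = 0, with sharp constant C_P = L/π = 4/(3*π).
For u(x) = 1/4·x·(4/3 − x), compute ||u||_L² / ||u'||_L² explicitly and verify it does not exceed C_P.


||u||_L² / ||u'||_L² = 2*sqrt(10)/15 < C_P = 4/(3*π).

u(x) = 1/4·x·(4/3 − x), so u'(x) = 1/3 - x/2.
u(x) = 1/4·x·(4/3 − x) vanishes at x = 0 and x = 4/3, so u ∈ H^1_0(0, 4/3). Differentiate via the product rule and integrate the resulting polynomials term by term.
  ∫_0^4/3 u² dx = ∫_0^4/3 (x^4/16 - x^3/6 + x^2/9) dx. Term by term:
    ∫_0^4/3 x^4/16 dx = 64/1215;  ∫_0^4/3 -x^3/6 dx = -32/243;  ∫_0^4/3 x^2/9 dx = 64/729.
  Sum: 64/1215 − 32/243 + 64/729 = 32/3645.
  ∫_0^4/3 (u')² dx = ∫_0^4/3 (x^2/4 - x/3 + 1/9) dx. Term by term:
    ∫_0^4/3 x^2/4 dx = 16/81;  ∫_0^4/3 -x/3 dx = -8/27;  ∫_0^4/3 1/9 dx = 4/27.
  Sum: 16/81 − 8/27 + 4/27 = 4/81.
∫_0^4/3 u² dx = 32/3645, so ||u||_L² = 4*sqrt(10)/135.
∫_0^4/3 (u')² dx = 4/81, so ||u'||_L² = 2/9.
Ratio ||u||_L² / ||u'||_L² = 2*sqrt(10)/15.
Sharp Poincaré constant on H^1_0(0, 4/3) is C_P = L/π = 4/(3*π), achieved by sin(3*π/4·x).
A polynomial bump cannot attain the sharp Poincaré constant (only the first sine eigenfunction does), so the ratio is strictly less than C_P, consistent with ||u||_L² ≤ C_P ||u'||_L².


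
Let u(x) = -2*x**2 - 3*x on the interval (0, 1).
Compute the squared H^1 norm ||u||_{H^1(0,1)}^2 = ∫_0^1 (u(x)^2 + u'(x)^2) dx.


||u||_{H^1}^2 = 497/15

The H^1 norm (squared) on an interval (0, L) is
  ||u||_{H^1}^2 = ∫_0^L u(x)^2 dx + ∫_0^L u'(x)^2 dx.
Compute u'(x) = -4*x - 3.
Then u(x)^2 = 4*x**4 + 12*x**3 + 9*x**2 and u'(x)^2 = 16*x**2 + 24*x + 9.
Integrate each monomial from 0 to 1 using ∫_0^1 c·x^n dx = c·1^(n+1)/(n+1):
  ∫_0^1 u(x)^2 dx = ∫_0^1 (4*x^4 + 12*x^3 + 9*x^2) dx. Term by term:
    ∫_0^1 4*x^4 dx = 4/5;  ∫_0^1 12*x^3 dx = 3;  ∫_0^1 9*x^2 dx = 3.
  Sum: 4/5 + 3 + 3 = 34/5.
  ∫_0^1 u'(x)^2 dx = ∫_0^1 (16*x^2 + 24*x + 9) dx. Term by term:
    ∫_0^1 16*x^2 dx = 16/3;  ∫_0^1 24*x dx = 12;  ∫_0^1 9 dx = 9.
  Sum: 16/3 + 12 + 9 = 79/3.
Adding: ||u||_{H^1}^2 = 34/5 + 79/3 = 497/15.


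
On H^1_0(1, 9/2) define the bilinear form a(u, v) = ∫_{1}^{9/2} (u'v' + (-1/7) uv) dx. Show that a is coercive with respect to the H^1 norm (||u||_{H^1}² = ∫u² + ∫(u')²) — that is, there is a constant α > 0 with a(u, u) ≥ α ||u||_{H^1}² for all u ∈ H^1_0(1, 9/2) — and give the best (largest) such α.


α = (-7 + 4*π^2)/(4*π^2 + 49)

Coercivity of a(·,·) on H^1_0(1, 9/2) means a(u, u) ≥ α ||u||_{H^1}² for every u ∈ H^1_0.
The interval has length L = 7/2, and Poincaré/coercivity depend only on L. Here a(u, u) = ∫(u')² + (-1/7)·∫u².
Here c = -1/7 < 0 with |c| < (π/L)² = 4*π^2/49, so coercivity still holds. The condition a(u,u) ≥ α||u||_{H^1}² reads (1−α)∫(u')² ≥ (α−c)∫u². Any admissible α is ≤ 1 (rapidly oscillating u have ∫u²/∫(u')² → 0), and α = 1 would force 0 ≥ (1−c)∫u², impossible since c < 1; so 1−α > 0. By the sharp Poincaré inequality on H^1_0 of an interval of length L, ∫(u')² ≥ (π/L)²∫u² with equality for the first sine mode sin(π(x−x₀)/L) (x₀ the left endpoint), so the inequality holds for all u iff (1−α)(π/L)² ≥ α − c, i.e. α ≤ ((π/L)² + c)/((π/L)² + 1) = (1 + c(L/π)²)/(1 + (L/π)²). (Direct route, valid since c ≤ 0: Poincaré gives c∫u² ≥ c(L/π)²∫(u')², so a(u,u) ≥ (1 + c(L/π)²)∫(u')², while ||u||_{H^1}² ≤ (1 + (L/π)²)∫(u')²; dividing yields the same α.) With (π/L)² = 4*π^2/49 and c = -1/7, the largest admissible constant is α = ((π/L)² + c)/((π/L)² + 1).
Simplifying, α = (-7 + 4*π^2)/(4*π^2 + 49).


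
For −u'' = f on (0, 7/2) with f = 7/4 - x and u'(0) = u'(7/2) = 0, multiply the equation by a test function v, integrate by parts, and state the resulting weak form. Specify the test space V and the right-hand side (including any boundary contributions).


V = H^1(0, 7/2) (no boundary constraint on v; u is determined up to an additive constant); weak form: ∫_0^7/2 u'v' dx = ∫_0^7/2 (7/4 - x) v dx for all v ∈ V.

Multiply both sides by a test function v and integrate from 0 to 7/2:
  ∫_0^7/2 −u''(x) v(x) dx = ∫_0^7/2 f(x) v(x) dx.
Integrate the LHS by parts once:
  ∫_0^7/2 −u'' v dx = −[u'(x) v(x)]_0^7/2 + ∫_0^7/2 u'(x) v'(x) dx.
Thus ∫_0^7/2 u'(x) v'(x) dx = ∫_0^7/2 f(x) v(x) dx + [u'(x) v(x)]_0^7/2.
Choose V so that boundary terms are either known or forced to vanish.
u has homogeneous Neumann: u'(0) = u'(7/2) = 0. So [u' v]_0^7/2 = 0·v(7/2) − 0·v(0) = 0 for any v; take V = H^1(0, 7/2).
Weak formulation: find u (satisfying any essential BC) such that ∫_0^7/2 u'(x) v'(x) dx = ∫_0^7/2 f v dx for all v ∈ V (homogeneous Neumann, so boundary terms vanish).
Substituting f(x) = 7/4 - x, the right-hand side is ∫_0^7/2 (7/4 - x) v dx.
Compatibility check (pure Neumann): taking v ≡ 1 ∈ V gives 0 = ∫_0^7/2 f dx + (0) − (0), i.e. ∫_0^7/2 f dx must equal u'(0) − u'(7/2) = 0. Indeed ∫_0^7/2 (7/4 - x) dx = 0, so the data are compatible. The solution is then unique only up to an additive constant (fix it e.g. by requiring ∫_0^7/2 u dx = 0).


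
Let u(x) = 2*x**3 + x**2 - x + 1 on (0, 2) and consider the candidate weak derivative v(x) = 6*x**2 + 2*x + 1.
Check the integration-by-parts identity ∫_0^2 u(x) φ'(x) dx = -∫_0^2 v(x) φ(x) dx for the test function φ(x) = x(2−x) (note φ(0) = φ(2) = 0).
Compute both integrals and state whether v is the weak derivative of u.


LHS = -164/15, RHS = -68/5. No, v is not the weak derivative of u.

u(x) = 2*x**3 + x**2 - x + 1, classical derivative u'(x) = 6*x**2 + 2*x - 1.
φ(x) = x(2−x), so φ'(x) = 2 - 2*x.
Note φ(0) = φ(2) = 0, so the boundary term u·φ vanishes.
LHS = ∫_0^2 u(x) φ'(x) dx = ∫_0^2 (-4*x^4 + 2*x^3 + 4*x^2 - 4*x + 2) dx. Term by term:
  ∫_0^2 -4*x^4 dx = -128/5;  ∫_0^2 2*x^3 dx = 8;  ∫_0^2 4*x^2 dx = 32/3;
  ∫_0^2 -4*x dx = -8;  ∫_0^2 2 dx = 4.
Sum: -128/5 + 8 + 32/3 − 8 + 4 = -164/15.
So LHS = -164/15.
∫_0^2 v(x) φ(x) dx = ∫_0^2 (-6*x^4 + 10*x^3 + 3*x^2 + 2*x) dx. Term by term:
  ∫_0^2 -6*x^4 dx = -192/5;  ∫_0^2 10*x^3 dx = 40;  ∫_0^2 3*x^2 dx = 8;
  ∫_0^2 2*x dx = 4.
Sum: -192/5 + 40 + 8 + 4 = 68/5.
So RHS = -∫_0^2 v(x) φ(x) dx = -68/5.
LHS − RHS = 8/3 ≠ 0, so the identity fails.
(For a valid weak derivative the identity must hold for EVERY test function, in particular this one. The failure shows v is NOT the weak derivative of u.)
Correct weak derivative would be u'(x) = 6*x**2 + 2*x - 1.


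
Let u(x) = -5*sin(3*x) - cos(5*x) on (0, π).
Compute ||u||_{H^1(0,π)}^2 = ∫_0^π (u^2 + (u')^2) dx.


||u||_{H^1(0,π)}^2 = 138*π

u'(x) = 5*sin(5*x) - 15*cos(3*x).
Expand u² and (u')² and integrate term by term on (0, π), using: for integers n ≥ 1, ∫_0^π sin²(nx) dx = ∫_0^π cos²(nx) dx = π/2; for n ≠ n', ∫_0^π sin(nx)sin(n'x) dx = ∫_0^π cos(nx)cos(n'x) dx = 0; and by product-to-sum, ∫_0^π sin(nx)cos(n'x) dx = ½∫_0^π [sin((n+n')x) + sin((n−n')x)] dx, which is 0 when n+n' is even and 2n/(n²−n'²) when n+n' is odd (it need not vanish on (0, π)).
  u² squared terms: (-1)²·∫cos(5x)² dx = 1·π/2 = π/2;  (-5)²·∫sin(3x)² dx = 25·π/2 = 25*π/2.
  u² cross terms: 2·(-1)·(-5)·∫cos(5x)·sin(3x) dx = 10·(0) = 0.
  So ∫_0^π u² dx = π/2 + 25*π/2 + 0 = 13*π.
  (u')² squared terms: (-15)²·∫cos(3x)² dx = 225·π/2 = 225*π/2;  (5)²·∫sin(5x)² dx = 25·π/2 = 25*π/2.
  (u')² cross terms: 2·(-15)·(5)·∫cos(3x)·sin(5x) dx = -150·(0) = 0.
  So ∫_0^π (u')² dx = 225*π/2 + 25*π/2 + 0 = 125*π.
||u||_{H^1}^2 = (13*π) + (125*π) = 138*π.


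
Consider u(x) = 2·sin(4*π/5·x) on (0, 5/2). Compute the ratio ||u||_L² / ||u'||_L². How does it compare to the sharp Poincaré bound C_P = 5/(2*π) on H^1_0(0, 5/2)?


||u||_L² / ||u'||_L² = 5/(4*π) < C_P = 5/(2*π).

u(x) = 2·sin(4*π/5·x), so u'(x) = 8*π*cos(4*π*x/5)/5.
Writing u(x) = A·sin(kπx/L) with A = 2 and k = 2, use ∫_0^L sin²(kπx/L) dx = L/2 and ∫_0^L cos²(kπx/L) dx = L/2.
u² = 4·sin²(4*π/5·x) and (u')² = 64*π^2/25·cos²(4*π/5·x), and each of sin², cos² integrates to L/2 = 5/4 over (0, 5/2).
∫_0^5/2 u² dx = 5, so ||u||_L² = sqrt(5).
∫_0^5/2 (u')² dx = 16*π^2/5, so ||u'||_L² = 4*sqrt(5)*π/5.
Ratio ||u||_L² / ||u'||_L² = 5/(4*π).
Sharp Poincaré constant on H^1_0(0, 5/2) is C_P = L/π = 5/(2*π), achieved by sin(2*π/5·x).
This is the k = 2 harmonic; the ratio L/(kπ) is strictly less than C_P = L/π, consistent with the sharp inequality ||u||_L² ≤ C_P ||u'||_L².


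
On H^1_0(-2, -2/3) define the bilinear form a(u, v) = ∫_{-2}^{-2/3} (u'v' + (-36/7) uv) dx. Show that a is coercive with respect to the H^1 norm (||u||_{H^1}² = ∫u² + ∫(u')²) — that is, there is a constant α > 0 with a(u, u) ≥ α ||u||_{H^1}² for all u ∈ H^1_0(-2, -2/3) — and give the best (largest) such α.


α = 9*(-64 + 7*π^2)/(7*(16 + 9*π^2))

Coercivity of a(·,·) on H^1_0(-2, -2/3) means a(u, u) ≥ α ||u||_{H^1}² for every u ∈ H^1_0.
The interval has length L = 4/3, and Poincaré/coercivity depend only on L. Here a(u, u) = ∫(u')² + (-36/7)·∫u².
Here c = -36/7 < 0 with |c| < (π/L)² = 9*π^2/16, so coercivity still holds. The condition a(u,u) ≥ α||u||_{H^1}² reads (1−α)∫(u')² ≥ (α−c)∫u². Any admissible α is ≤ 1 (rapidly oscillating u have ∫u²/∫(u')² → 0), and α = 1 would force 0 ≥ (1−c)∫u², impossible since c < 1; so 1−α > 0. By the sharp Poincaré inequality on H^1_0 of an interval of length L, ∫(u')² ≥ (π/L)²∫u² with equality for the first sine mode sin(π(x−x₀)/L) (x₀ the left endpoint), so the inequality holds for all u iff (1−α)(π/L)² ≥ α − c, i.e. α ≤ ((π/L)² + c)/((π/L)² + 1) = (1 + c(L/π)²)/(1 + (L/π)²). (Direct route, valid since c ≤ 0: Poincaré gives c∫u² ≥ c(L/π)²∫(u')², so a(u,u) ≥ (1 + c(L/π)²)∫(u')², while ||u||_{H^1}² ≤ (1 + (L/π)²)∫(u')²; dividing yields the same α.) With (π/L)² = 9*π^2/16 and c = -36/7, the largest admissible constant is α = ((π/L)² + c)/((π/L)² + 1).
Simplifying, α = 9*(-64 + 7*π^2)/(7*(16 + 9*π^2)).


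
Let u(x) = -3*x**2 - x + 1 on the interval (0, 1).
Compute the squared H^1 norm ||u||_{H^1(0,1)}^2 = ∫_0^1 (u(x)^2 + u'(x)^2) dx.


||u||_{H^1}^2 = 619/30

The H^1 norm (squared) on an interval (0, L) is
  ||u||_{H^1}^2 = ∫_0^L u(x)^2 dx + ∫_0^L u'(x)^2 dx.
Compute u'(x) = -6*x - 1.
Then u(x)^2 = 9*x**4 + 6*x**3 - 5*x**2 - 2*x + 1 and u'(x)^2 = 36*x**2 + 12*x + 1.
Integrate each monomial from 0 to 1 using ∫_0^1 c·x^n dx = c·1^(n+1)/(n+1):
  ∫_0^1 u(x)^2 dx = ∫_0^1 (9*x^4 + 6*x^3 - 5*x^2 - 2*x + 1) dx. Term by term:
    ∫_0^1 9*x^4 dx = 9/5;  ∫_0^1 6*x^3 dx = 3/2;  ∫_0^1 -5*x^2 dx = -5/3;
    ∫_0^1 -2*x dx = -1;  ∫_0^1 1 dx = 1.
  Sum: 9/5 + 3/2 − 5/3 − 1 + 1 = 49/30.
  ∫_0^1 u'(x)^2 dx = ∫_0^1 (36*x^2 + 12*x + 1) dx. Term by term:
    ∫_0^1 36*x^2 dx = 12;  ∫_0^1 12*x dx = 6;  ∫_0^1 1 dx = 1.
  Sum: 12 + 6 + 1 = 19.
Adding: ||u||_{H^1}^2 = 49/30 + 19 = 619/30.


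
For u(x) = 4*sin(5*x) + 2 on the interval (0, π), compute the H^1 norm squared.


||u||_{H^1(0,π)}^2 = 32/5 + 212*π

u'(x) = 20*cos(5*x).
Expand u² and (u')² and integrate term by term on (0, π), using: for integers n ≥ 1, ∫_0^π sin²(nx) dx = ∫_0^π cos²(nx) dx = π/2; for n ≠ n', ∫_0^π sin(nx)sin(n'x) dx = ∫_0^π cos(nx)cos(n'x) dx = 0; and by product-to-sum, ∫_0^π sin(nx)cos(n'x) dx = ½∫_0^π [sin((n+n')x) + sin((n−n')x)] dx, which is 0 when n+n' is even and 2n/(n²−n'²) when n+n' is odd (it need not vanish on (0, π)). For the constant mode: ∫_0^π 1 dx = π, ∫_0^π cos(nx) dx = 0, ∫_0^π sin(nx) dx = (1−(−1)^n)/n.
  u² squared terms: (2)²·∫1 dx = 4·π = 4*π;  (4)²·∫sin(5x)² dx = 16·π/2 = 8*π.
  u² cross terms: 2·(2)·(4)·∫1·sin(5x) dx = 16·(2/5) = 32/5.
  So ∫_0^π u² dx = 4*π + 8*π + 32/5 = 32/5 + 12*π.
  (u')² squared terms: (20)²·∫cos(5x)² dx = 400·π/2 = 200*π.
  So ∫_0^π (u')² dx = 200*π.
||u||_{H^1}^2 = (32/5 + 12*π) + (200*π) = 32/5 + 212*π.


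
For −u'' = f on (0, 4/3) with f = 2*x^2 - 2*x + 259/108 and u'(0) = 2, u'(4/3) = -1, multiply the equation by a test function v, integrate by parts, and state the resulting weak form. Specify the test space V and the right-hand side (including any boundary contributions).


V = H^1(0, 4/3) (v unrestricted at boundary; u is determined up to an additive constant); weak form: ∫_0^4/3 u'v' dx = ∫_0^4/3 (2*x^2 - 2*x + 259/108) v dx − v(4/3) − 2·v(0) for all v ∈ V.

Multiply both sides by a test function v and integrate from 0 to 4/3:
  ∫_0^4/3 −u''(x) v(x) dx = ∫_0^4/3 f(x) v(x) dx.
Integrate the LHS by parts once:
  ∫_0^4/3 −u'' v dx = −[u'(x) v(x)]_0^4/3 + ∫_0^4/3 u'(x) v'(x) dx.
Thus ∫_0^4/3 u'(x) v'(x) dx = ∫_0^4/3 f(x) v(x) dx + [u'(x) v(x)]_0^4/3.
Choose V so that boundary terms are either known or forced to vanish.
u has inhomogeneous Neumann u'(0) = 2, u'(4/3) = -1. [u' v]_0^4/3 = (-1)·v(4/3) − (2)·v(0) = − v(4/3) − 2·v(0). Take V = H^1(0, 4/3); boundary term becomes part of RHS.
Weak formulation: find u (satisfying any essential BC) such that ∫_0^4/3 u'(x) v'(x) dx = ∫_0^4/3 f v dx − v(4/3) − 2·v(0) for all v ∈ V (Neumann data are natural BCs: they enter the RHS as boundary terms).
Substituting f(x) = 2*x^2 - 2*x + 259/108, the right-hand side is ∫_0^4/3 (2*x^2 - 2*x + 259/108) v dx − v(4/3) − 2·v(0).
Compatibility check (pure Neumann): taking v ≡ 1 ∈ V gives 0 = ∫_0^4/3 f dx + (-1) − (2), i.e. ∫_0^4/3 f dx must equal u'(0) − u'(4/3) = 3. Indeed ∫_0^4/3 (2*x^2 - 2*x + 259/108) dx = 3, so the data are compatible. The solution is then unique only up to an additive constant (fix it e.g. by requiring ∫_0^4/3 u dx = 0).


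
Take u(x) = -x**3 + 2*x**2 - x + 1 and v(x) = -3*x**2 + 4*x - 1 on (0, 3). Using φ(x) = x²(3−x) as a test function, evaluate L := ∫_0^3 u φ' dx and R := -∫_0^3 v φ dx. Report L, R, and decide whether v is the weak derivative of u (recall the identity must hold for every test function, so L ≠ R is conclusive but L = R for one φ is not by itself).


LHS = 621/20, RHS = 621/20. Yes, v = u' weakly.

u(x) = -x**3 + 2*x**2 - x + 1, classical derivative u'(x) = -3*x**2 + 4*x - 1.
φ(x) = x²(3−x), so φ'(x) = 3*x*(2 - x).
Note φ(0) = φ(3) = 0, so the boundary term u·φ vanishes.
LHS = ∫_0^3 u(x) φ'(x) dx = ∫_0^3 (3*x^5 - 12*x^4 + 15*x^3 - 9*x^2 + 6*x) dx. Term by term:
  ∫_0^3 3*x^5 dx = 729/2;  ∫_0^3 -12*x^4 dx = -2916/5;  ∫_0^3 15*x^3 dx = 1215/4;
  ∫_0^3 -9*x^2 dx = -81;  ∫_0^3 6*x dx = 27.
Sum: 729/2 − 2916/5 + 1215/4 − 81 + 27 = 621/20.
So LHS = 621/20.
∫_0^3 v(x) φ(x) dx = ∫_0^3 (3*x^5 - 13*x^4 + 13*x^3 - 3*x^2) dx. Term by term:
  ∫_0^3 3*x^5 dx = 729/2;  ∫_0^3 -13*x^4 dx = -3159/5;  ∫_0^3 13*x^3 dx = 1053/4;
  ∫_0^3 -3*x^2 dx = -27.
Sum: 729/2 − 3159/5 + 1053/4 − 27 = -621/20.
So RHS = -∫_0^3 v(x) φ(x) dx = 621/20.
LHS = RHS, so the identity holds for this test φ.
Moreover u is smooth here and v(x) = u'(x) = -3*x**2 + 4*x - 1 pointwise, so the identity holds for every test function. Hence v is the weak derivative of u.


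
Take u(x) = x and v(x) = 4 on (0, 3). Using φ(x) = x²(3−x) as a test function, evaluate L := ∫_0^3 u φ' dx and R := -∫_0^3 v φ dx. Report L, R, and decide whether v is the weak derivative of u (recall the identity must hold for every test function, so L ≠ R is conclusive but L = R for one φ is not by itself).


LHS = -27/4, RHS = -27. No, v is not the weak derivative of u.

u(x) = x, classical derivative u'(x) = 1.
φ(x) = x²(3−x), so φ'(x) = 3*x*(2 - x).
Note φ(0) = φ(3) = 0, so the boundary term u·φ vanishes.
LHS = ∫_0^3 u(x) φ'(x) dx = ∫_0^3 (-3*x^3 + 6*x^2) dx. Term by term:
  ∫_0^3 -3*x^3 dx = -243/4;  ∫_0^3 6*x^2 dx = 54.
Sum: -243/4 + 54 = -27/4.
So LHS = -27/4.
∫_0^3 v(x) φ(x) dx = ∫_0^3 (-4*x^3 + 12*x^2) dx. Term by term:
  ∫_0^3 -4*x^3 dx = -81;  ∫_0^3 12*x^2 dx = 108.
Sum: -81 + 108 = 27.
So RHS = -∫_0^3 v(x) φ(x) dx = -27.
LHS − RHS = 81/4 ≠ 0, so the identity fails.
(For a valid weak derivative the identity must hold for EVERY test function, in particular this one. The failure shows v is NOT the weak derivative of u.)
Correct weak derivative would be u'(x) = 1.


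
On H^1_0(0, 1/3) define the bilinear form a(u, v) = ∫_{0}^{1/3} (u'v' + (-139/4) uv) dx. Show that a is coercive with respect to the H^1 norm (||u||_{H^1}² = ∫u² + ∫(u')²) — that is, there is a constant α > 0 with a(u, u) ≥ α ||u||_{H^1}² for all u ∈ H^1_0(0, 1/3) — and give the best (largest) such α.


α = (-139 + 36*π^2)/(4*(1 + 9*π^2))

Coercivity of a(·,·) on H^1_0(0, 1/3) means a(u, u) ≥ α ||u||_{H^1}² for every u ∈ H^1_0.
The interval has length L = 1/3, and Poincaré/coercivity depend only on L. Here a(u, u) = ∫(u')² + (-139/4)·∫u².
Here c = -139/4 < 0 with |c| < (π/L)² = 9*π^2, so coercivity still holds. The condition a(u,u) ≥ α||u||_{H^1}² reads (1−α)∫(u')² ≥ (α−c)∫u². Any admissible α is ≤ 1 (rapidly oscillating u have ∫u²/∫(u')² → 0), and α = 1 would force 0 ≥ (1−c)∫u², impossible since c < 1; so 1−α > 0. By the sharp Poincaré inequality on H^1_0 of an interval of length L, ∫(u')² ≥ (π/L)²∫u² with equality for the first sine mode sin(π(x−x₀)/L) (x₀ the left endpoint), so the inequality holds for all u iff (1−α)(π/L)² ≥ α − c, i.e. α ≤ ((π/L)² + c)/((π/L)² + 1) = (1 + c(L/π)²)/(1 + (L/π)²). (Direct route, valid since c ≤ 0: Poincaré gives c∫u² ≥ c(L/π)²∫(u')², so a(u,u) ≥ (1 + c(L/π)²)∫(u')², while ||u||_{H^1}² ≤ (1 + (L/π)²)∫(u')²; dividing yields the same α.) With (π/L)² = 9*π^2 and c = -139/4, the largest admissible constant is α = ((π/L)² + c)/((π/L)² + 1).
Simplifying, α = (-139 + 36*π^2)/(4*(1 + 9*π^2)).


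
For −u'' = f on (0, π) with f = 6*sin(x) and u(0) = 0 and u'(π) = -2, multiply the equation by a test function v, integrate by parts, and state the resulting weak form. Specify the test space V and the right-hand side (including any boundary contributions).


V = {v ∈ H^1(0, π) : v(0) = 0} (test functions vanish at x = 0 where u is specified); weak form: ∫_0^π u'v' dx = ∫_0^π (6*sin(x)) v dx − 2·v(π) for all v ∈ V.

Multiply both sides by a test function v and integrate from 0 to π:
  ∫_0^π −u''(x) v(x) dx = ∫_0^π f(x) v(x) dx.
Integrate the LHS by parts once:
  ∫_0^π −u'' v dx = −[u'(x) v(x)]_0^π + ∫_0^π u'(x) v'(x) dx.
Thus ∫_0^π u'(x) v'(x) dx = ∫_0^π f(x) v(x) dx + [u'(x) v(x)]_0^π.
Choose V so that boundary terms are either known or forced to vanish.
Mixed BC: u(0) = 0 (Dirichlet) and u'(π) = -2 (Neumann). Define V = {v ∈ H^1(0, π) : v(0) = 0}. Then [u' v]_0^π = u'(π)·v(π) − u'(0)·0 = − 2·v(π).
Weak formulation: find u (satisfying any essential BC) such that ∫_0^π u'(x) v'(x) dx = ∫_0^π f v dx − 2·v(π) for all v ∈ V (Dirichlet at 0 absorbed into V; Neumann datum at x = π contributes the boundary term).
Substituting f(x) = 6*sin(x), the right-hand side is ∫_0^π (6*sin(x)) v dx − 2·v(π).


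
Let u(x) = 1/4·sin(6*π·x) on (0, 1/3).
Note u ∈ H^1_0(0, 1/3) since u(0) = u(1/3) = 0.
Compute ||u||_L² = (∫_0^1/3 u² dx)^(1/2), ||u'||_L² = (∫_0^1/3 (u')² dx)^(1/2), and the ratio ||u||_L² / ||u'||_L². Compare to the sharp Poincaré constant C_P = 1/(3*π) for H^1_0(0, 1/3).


||u||_L² / ||u'||_L² = 1/(6*π) < C_P = 1/(3*π).

u(x) = 1/4·sin(6*π·x), so u'(x) = 3*π*cos(6*π*x)/2.
Writing u(x) = A·sin(kπx/L) with A = 1/4 and k = 2, use ∫_0^L sin²(kπx/L) dx = L/2 and ∫_0^L cos²(kπx/L) dx = L/2.
u² = 1/16·sin²(6*π·x) and (u')² = 9*π^2/4·cos²(6*π·x), and each of sin², cos² integrates to L/2 = 1/6 over (0, 1/3).
∫_0^1/3 u² dx = 1/96, so ||u||_L² = sqrt(6)/24.
∫_0^1/3 (u')² dx = 3*π^2/8, so ||u'||_L² = sqrt(6)*π/4.
Ratio ||u||_L² / ||u'||_L² = 1/(6*π).
Sharp Poincaré constant on H^1_0(0, 1/3) is C_P = L/π = 1/(3*π), achieved by sin(3*π·x).
This is the k = 2 harmonic; the ratio L/(kπ) is strictly less than C_P = L/π, consistent with the sharp inequality ||u||_L² ≤ C_P ||u'||_L².


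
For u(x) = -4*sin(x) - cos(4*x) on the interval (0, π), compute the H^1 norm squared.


||u||_{H^1(0,π)}^2 = -272/15 + 49*π/2

u'(x) = 4*sin(4*x) - 4*cos(x).
Expand u² and (u')² and integrate term by term on (0, π), using: for integers n ≥ 1, ∫_0^π sin²(nx) dx = ∫_0^π cos²(nx) dx = π/2; for n ≠ n', ∫_0^π sin(nx)sin(n'x) dx = ∫_0^π cos(nx)cos(n'x) dx = 0; and by product-to-sum, ∫_0^π sin(nx)cos(n'x) dx = ½∫_0^π [sin((n+n')x) + sin((n−n')x)] dx, which is 0 when n+n' is even and 2n/(n²−n'²) when n+n' is odd (it need not vanish on (0, π)).
  u² squared terms: (-1)²·∫cos(4x)² dx = 1·π/2 = π/2;  (-4)²·∫sin(x)² dx = 16·π/2 = 8*π.
  u² cross terms: 2·(-1)·(-4)·∫cos(4x)·sin(x) dx = 8·(-2/15) = -16/15.
  So ∫_0^π u² dx = π/2 + 8*π − 16/15 = -16/15 + 17*π/2.
  (u')² squared terms: (-4)²·∫cos(x)² dx = 16·π/2 = 8*π;  (4)²·∫sin(4x)² dx = 16·π/2 = 8*π.
  (u')² cross terms: 2·(-4)·(4)·∫cos(x)·sin(4x) dx = -32·(8/15) = -256/15.
  So ∫_0^π (u')² dx = 8*π + 8*π − 256/15 = -256/15 + 16*π.
||u||_{H^1}^2 = (-16/15 + 17*π/2) + (-256/15 + 16*π) = -272/15 + 49*π/2.


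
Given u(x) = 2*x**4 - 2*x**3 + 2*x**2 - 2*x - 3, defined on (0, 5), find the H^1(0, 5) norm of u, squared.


||u||_{H^1}^2 = 68414945/63

The H^1 norm (squared) on an interval (0, L) is
  ||u||_{H^1}^2 = ∫_0^L u(x)^2 dx + ∫_0^L u'(x)^2 dx.
Compute u'(x) = 8*x**3 - 6*x**2 + 4*x - 2.
Then u(x)^2 = 4*x**8 - 8*x**7 + 12*x**6 - 16*x**5 + 4*x**3 - 8*x**2 + 12*x + 9 and u'(x)^2 = 64*x**6 - 96*x**5 + 100*x**4 - 80*x**3 + 40*x**2 - 16*x + 4.
Integrate each monomial from 0 to 5 using ∫_0^5 c·x^n dx = c·5^(n+1)/(n+1):
  ∫_0^5 u(x)^2 dx = ∫_0^5 (4*x^8 - 8*x^7 + 12*x^6 - 16*x^5 + 4*x^3 - 8*x^2 + 12*x + 9) dx. Term by term:
    ∫_0^5 4*x^8 dx = 7812500/9;  ∫_0^5 -8*x^7 dx = -390625;  ∫_0^5 12*x^6 dx = 937500/7;
    ∫_0^5 -16*x^5 dx = -125000/3;  ∫_0^5 4*x^3 dx = 625;  ∫_0^5 -8*x^2 dx = -1000/3;
    ∫_0^5 12*x dx = 150;  ∫_0^5 9 dx = 45.
  Sum: 7812500/9 − 390625 + 937500/7 − 125000/3 + 625 − 1000/3 + 150 + 45 = 35921285/63.
  ∫_0^5 u'(x)^2 dx = ∫_0^5 (64*x^6 - 96*x^5 + 100*x^4 - 80*x^3 + 40*x^2 - 16*x + 4) dx. Term by term:
    ∫_0^5 64*x^6 dx = 5000000/7;  ∫_0^5 -96*x^5 dx = -250000;  ∫_0^5 100*x^4 dx = 62500;
    ∫_0^5 -80*x^3 dx = -12500;  ∫_0^5 40*x^2 dx = 5000/3;  ∫_0^5 -16*x dx = -200;
    ∫_0^5 4 dx = 20.
  Sum: 5000000/7 − 250000 + 62500 − 12500 + 5000/3 − 200 + 20 = 10831220/21.
Adding: ||u||_{H^1}^2 = 35921285/63 + 10831220/21 = 68414945/63.


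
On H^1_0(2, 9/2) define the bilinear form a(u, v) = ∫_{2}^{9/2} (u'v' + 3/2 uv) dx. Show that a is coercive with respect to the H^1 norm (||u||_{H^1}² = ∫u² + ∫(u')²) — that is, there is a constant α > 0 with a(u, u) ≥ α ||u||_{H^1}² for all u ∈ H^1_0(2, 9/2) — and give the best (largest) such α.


α = 1

Coercivity of a(·,·) on H^1_0(2, 9/2) means a(u, u) ≥ α ||u||_{H^1}² for every u ∈ H^1_0.
The interval has length L = 5/2, and Poincaré/coercivity depend only on L. Here a(u, u) = ∫(u')² + (3/2)·∫u².
Here c = 3/2 ≥ 1, so a(u,u) = ∫(u')² + c∫u² ≥ ∫(u')² + ∫u² = ||u||_{H^1}², i.e. α = 1 works. No larger α is possible: a(u,u) ≥ α||u||_{H^1}² means (1−α)∫(u')² ≥ (α−c)∫u², and for the modes u_n = sin(nπ(x−x₀)/L) (x₀ the left endpoint) one has ∫u_n²/∫(u_n')² = (L/(nπ))² → 0, so a(u_n,u_n)/||u_n||_{H^1}² → 1. Hence the optimal constant is α = 1.
Therefore α = 1.


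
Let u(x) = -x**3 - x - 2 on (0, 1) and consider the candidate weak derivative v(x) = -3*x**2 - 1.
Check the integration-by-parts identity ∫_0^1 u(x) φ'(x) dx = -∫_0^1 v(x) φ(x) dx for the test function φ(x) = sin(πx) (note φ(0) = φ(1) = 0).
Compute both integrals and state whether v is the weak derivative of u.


LHS = -12/π^3 + 5/π, RHS = -12/π^3 + 5/π. Yes, v = u' weakly.

u(x) = -x**3 - x - 2, classical derivative u'(x) = -3*x**2 - 1.
φ(x) = sin(πx), so φ'(x) = π*cos(π*x).
Note φ(0) = φ(1) = 0, so the boundary term u·φ vanishes.
LHS = ∫_0^1 u(x) φ'(x) dx = ∫_0^1 (-π*x^3*cos(π*x) - π*x*cos(π*x) - 2*π*cos(π*x)) dx. Term by term:
  ∫_0^1 -2*π*cos(π*x) dx = 0;  ∫_0^1 -π*x*cos(π*x) dx = 2/π;  ∫_0^1 -π*x^3*cos(π*x) dx = -12/π^3 + 3/π.
Sum: 0 + 2/π + -12/π^3 + 3/π = -12/π^3 + 5/π.
So LHS = -12/π^3 + 5/π.
∫_0^1 v(x) φ(x) dx = ∫_0^1 (-3*x^2*sin(π*x) - sin(π*x)) dx. Term by term:
  ∫_0^1 -sin(π*x) dx = -2/π;  ∫_0^1 -3*x^2*sin(π*x) dx = -3/π + 12/π^3.
Sum: -2/π + -3/π + 12/π^3 = -5/π + 12/π^3.
So RHS = -∫_0^1 v(x) φ(x) dx = -12/π^3 + 5/π.
LHS = RHS, so the identity holds for this test φ.
Moreover u is smooth here and v(x) = u'(x) = -3*x**2 - 1 pointwise, so the identity holds for every test function. Hence v is the weak derivative of u.


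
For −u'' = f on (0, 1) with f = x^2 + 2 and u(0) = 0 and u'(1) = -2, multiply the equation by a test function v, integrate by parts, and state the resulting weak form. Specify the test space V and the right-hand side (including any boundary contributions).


V = {v ∈ H^1(0, 1) : v(0) = 0} (test functions vanish at x = 0 where u is specified); weak form: ∫_0^1 u'v' dx = ∫_0^1 (x^2 + 2) v dx − 2·v(1) for all v ∈ V.

Multiply both sides by a test function v and integrate from 0 to 1:
  ∫_0^1 −u''(x) v(x) dx = ∫_0^1 f(x) v(x) dx.
Integrate the LHS by parts once:
  ∫_0^1 −u'' v dx = −[u'(x) v(x)]_0^1 + ∫_0^1 u'(x) v'(x) dx.
Thus ∫_0^1 u'(x) v'(x) dx = ∫_0^1 f(x) v(x) dx + [u'(x) v(x)]_0^1.
Choose V so that boundary terms are either known or forced to vanish.
Mixed BC: u(0) = 0 (Dirichlet) and u'(1) = -2 (Neumann). Define V = {v ∈ H^1(0, 1) : v(0) = 0}. Then [u' v]_0^1 = u'(1)·v(1) − u'(0)·0 = − 2·v(1).
Weak formulation: find u (satisfying any essential BC) such that ∫_0^1 u'(x) v'(x) dx = ∫_0^1 f v dx − 2·v(1) for all v ∈ V (Dirichlet at 0 absorbed into V; Neumann datum at x = 1 contributes the boundary term).
Substituting f(x) = x^2 + 2, the right-hand side is ∫_0^1 (x^2 + 2) v dx − 2·v(1).
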